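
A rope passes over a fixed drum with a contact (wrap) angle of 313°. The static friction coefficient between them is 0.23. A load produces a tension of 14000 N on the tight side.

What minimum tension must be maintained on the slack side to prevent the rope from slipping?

T_min ≈ 3990 N

Capstan equation at impending slip: T_tight/T_slack = e^{μβ}.
β = 313° = 5.463 rad; e^{μβ} = e^{0.23×5.463} = 3.513.
T_slack = T_tight / e^{μβ} = 14000 / 3.513 = 3990 N.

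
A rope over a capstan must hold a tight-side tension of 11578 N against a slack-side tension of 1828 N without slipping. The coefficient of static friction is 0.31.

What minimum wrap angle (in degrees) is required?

β_min ≈ 341°

T₂/T₁ = e^{μβ} → β = ln(T₂/T₁)/μ.
β = ln(11578/1828)/0.31 = 1.846/0.31 = 5.954 rad.
In degrees: β = 5.954 × 180/π = 341°.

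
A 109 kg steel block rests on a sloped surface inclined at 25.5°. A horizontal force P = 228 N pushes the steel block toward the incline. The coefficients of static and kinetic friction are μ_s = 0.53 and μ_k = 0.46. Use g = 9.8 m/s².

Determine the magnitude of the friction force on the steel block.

The horizontal push has a component P sin θ into the surface, so N = m g cos θ + P sin θ = 964.1 + 98.16 = 1062 N.
Along the incline, the net driving force (taking up-slope positive) is P cos θ − m g sin θ = 205.8 − 459.9 = -254.1 N, so equilibrium requires friction f = 254.1 N (up-slope).
The limit of static friction is μ_s N = 563 N.
Since 254.1 N is within the 563 N limit, the steel block stays put and friction is exactly 254 N.

f ≈ 254 N (up the incline)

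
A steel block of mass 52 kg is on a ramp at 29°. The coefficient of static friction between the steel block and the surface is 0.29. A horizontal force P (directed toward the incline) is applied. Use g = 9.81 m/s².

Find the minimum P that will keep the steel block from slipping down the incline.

The steel block tends to slide down (tan θ > μ_s), so at the point of impending slip friction acts up-slope at its limit: f = μ_s N.
Perpendicular to the incline: N = m g cos θ + P sin θ.
Along the incline: P cos θ + μ_s N = m g sin θ, i.e. P cos θ + μ_s (m g cos θ + P sin θ) = m g sin θ.
Solving, P (cos θ + μ_s sin θ) = m g (sin θ − μ_s cos θ), so P = 510×0.2312/1.015 = 116 N.

P_min ≈ 116 N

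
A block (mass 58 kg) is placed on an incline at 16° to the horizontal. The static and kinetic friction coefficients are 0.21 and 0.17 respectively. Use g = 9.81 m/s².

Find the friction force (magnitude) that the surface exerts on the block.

The normal reaction is N = m g cos θ = 546.9 N.
For equilibrium along the incline, friction must balance the weight component: f = m g sin θ = 156.8 N up the slope.
The static-friction ceiling is μ_s N = 0.21 × 546.9 = 114.9 N.
Since |156.8| > 114.9 N, static friction cannot hold it; the block slides down the incline and kinetic friction applies: f = μ_k N = 0.17 × 546.9 = 93 N.

f ≈ 93 N (up the incline)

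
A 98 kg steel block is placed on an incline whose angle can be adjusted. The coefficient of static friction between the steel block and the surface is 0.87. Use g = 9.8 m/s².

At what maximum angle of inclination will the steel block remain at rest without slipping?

θ_max ≈ 41°

At the slip threshold, m g sin θ = μ_s · m g cos θ, so tan θ = μ_s.
θ_max = arctan(0.87) = 41°.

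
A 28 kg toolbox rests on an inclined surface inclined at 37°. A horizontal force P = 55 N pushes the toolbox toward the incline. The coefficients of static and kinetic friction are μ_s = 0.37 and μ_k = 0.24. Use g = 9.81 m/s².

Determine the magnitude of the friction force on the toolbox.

f ≈ 60.6 N (up the incline)

Normal direction: N = m g cos θ + P sin θ = 252.5 N.
Parallel to the incline: P cos θ − m g sin θ = 43.92 − 165.3 = -121.4 N; the friction needed to balance this is 121.4 N acting up the slope.
The limit of static friction is μ_s N = 93.41 N.
|f_req| = 121.4 > 93.41 N → the toolbox slides down the incline; f = μ_k N = 0.24 × 252.5 = 60.6 N.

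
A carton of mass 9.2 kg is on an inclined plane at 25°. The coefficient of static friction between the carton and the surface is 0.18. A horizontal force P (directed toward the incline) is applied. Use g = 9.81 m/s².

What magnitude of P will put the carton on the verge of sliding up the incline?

P ≈ 63.7 N

At impending motion up the slope, friction acts down-slope at its limit: f = μ_s N.
Perpendicular to the incline: N = m g cos θ + P sin θ.
Along the incline: P cos θ = m g sin θ + μ_s N = m g sin θ + μ_s (m g cos θ + P sin θ).
Solving, P (cos θ − μ_s sin θ) = m g (sin θ + μ_s cos θ), so P = 9.2×9.81×(sin 25° + 0.18 cos 25°)/(cos 25° − 0.18 sin 25°) = 90.3×0.5858/0.8302 = 63.7 N.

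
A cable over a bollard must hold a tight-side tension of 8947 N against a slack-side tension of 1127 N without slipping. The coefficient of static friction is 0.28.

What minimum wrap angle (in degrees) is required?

β_min ≈ 424°

T₂/T₁ = e^{μβ} → β = ln(T₂/T₁)/μ.
β = ln(8947/1127)/0.28 = 2.072/0.28 = 7.399 rad.
In degrees: β = 7.399 × 180/π = 424°.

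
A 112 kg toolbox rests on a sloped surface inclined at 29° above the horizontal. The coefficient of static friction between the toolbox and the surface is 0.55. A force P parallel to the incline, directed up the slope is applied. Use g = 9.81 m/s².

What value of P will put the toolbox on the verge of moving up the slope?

At impending motion up the slope, friction acts down-slope at its limit: f = μ_s N.
P is parallel to the surface, so N = m g cos θ = 961 N.
Along the incline: P = m g sin θ + μ_s N = 533 + 0.55×961 = 1060 N.

P ≈ 1060 N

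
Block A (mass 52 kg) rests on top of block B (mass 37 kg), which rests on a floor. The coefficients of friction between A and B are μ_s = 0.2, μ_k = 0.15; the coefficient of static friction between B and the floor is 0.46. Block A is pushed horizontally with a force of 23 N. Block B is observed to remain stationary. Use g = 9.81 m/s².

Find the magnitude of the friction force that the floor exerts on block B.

Normal force at the A–B interface: N₁ = m_A g = 510.1 N.
So the A–B interface can sustain at most μ_s N₁ = 102 N of static friction.
Since P = 23 N ≤ 102 N, A does not slip on B; friction on A equals P = 23 N.
B experiences an equal 23 N forward from A (third law). B is in equilibrium, so the floor supplies f₂ = 23 N of static friction (limit μ_s(m_A+m_B)g = 401.6 N, not exceeded).

f ≈ 23 N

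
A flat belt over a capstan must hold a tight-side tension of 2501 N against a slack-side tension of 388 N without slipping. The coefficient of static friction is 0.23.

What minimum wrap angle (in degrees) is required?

T₂/T₁ = e^{μβ} → β = ln(T₂/T₁)/μ.
β = ln(2501/388)/0.23 = 1.863/0.23 = 8.102 rad.
In degrees: β = 8.102 × 180/π = 464°.

β_min ≈ 464°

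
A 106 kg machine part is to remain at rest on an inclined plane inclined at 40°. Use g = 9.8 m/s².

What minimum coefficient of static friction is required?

At the slip threshold m g sin θ = μ_s m g cos θ, so μ_s,min = tan θ.
μ_s,min = tan 40° = 0.839.

μ_s,min ≈ 0.839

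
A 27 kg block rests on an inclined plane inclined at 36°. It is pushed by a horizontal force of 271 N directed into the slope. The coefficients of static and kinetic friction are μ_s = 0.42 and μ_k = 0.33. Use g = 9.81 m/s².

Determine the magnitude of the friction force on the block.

f ≈ 63.6 N (down the incline)

The horizontal push has a component P sin θ into the surface, so N = m g cos θ + P sin θ = 214.3 + 159.3 = 373.6 N.
Parallel to the incline: P cos θ − m g sin θ = 219.2 − 155.7 = 63.56 N; the friction needed to balance this is 63.56 N acting down the slope.
The limit of static friction is μ_s N = 156.9 N.
Since 63.56 N is within the 156.9 N limit, the block stays put and friction is exactly 63.6 N.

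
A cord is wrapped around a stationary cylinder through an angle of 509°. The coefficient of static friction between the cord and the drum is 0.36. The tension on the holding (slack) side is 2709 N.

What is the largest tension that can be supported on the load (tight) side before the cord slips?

At impending slip the capstan equation gives T₂/T₁ = e^{μβ} with β in radians.
β = 509° × π/180 = 8.884 rad.
e^{μβ} = e^{0.36×8.884} = 24.49.
T₂ = T₁ · e^{μβ} = 2709 × 24.49 = 66300 N.

T_max ≈ 66300 N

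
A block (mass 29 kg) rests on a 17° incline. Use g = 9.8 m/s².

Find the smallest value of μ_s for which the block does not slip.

At the slip threshold m g sin θ = μ_s m g cos θ, so μ_s,min = tan θ.
μ_s,min = tan 17° = 0.306.

μ_s,min ≈ 0.306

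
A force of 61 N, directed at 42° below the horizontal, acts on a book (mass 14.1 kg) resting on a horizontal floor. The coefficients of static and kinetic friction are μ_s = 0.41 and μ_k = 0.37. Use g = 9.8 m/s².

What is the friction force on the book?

The vertical component of P adds to the normal force: N = m g + P sin α = 138.2 + 40.82 = 179 N.
Horizontally, friction must balance P cos α = 45.33 N.
μ_s N = 0.41 × 179 = 73.39 N.
Since 45.33 N does not exceed the limit, the book stays at rest and f = 45.3 N.

f ≈ 45.3 N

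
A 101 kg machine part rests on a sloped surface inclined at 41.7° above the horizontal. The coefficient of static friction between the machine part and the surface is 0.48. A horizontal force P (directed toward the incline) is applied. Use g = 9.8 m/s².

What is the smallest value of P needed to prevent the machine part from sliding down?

The machine part tends to slide down (tan θ > μ_s), so at the point of impending slip friction acts up-slope at its limit: f = μ_s N.
Perpendicular to the incline: N = m g cos θ + P sin θ.
Along the incline: P cos θ + μ_s N = m g sin θ, i.e. P cos θ + μ_s (m g cos θ + P sin θ) = m g sin θ.
Solving, P (cos θ + μ_s sin θ) = m g (sin θ − μ_s cos θ), so P = 990×0.3068/1.066 = 285 N.

P_min ≈ 285 N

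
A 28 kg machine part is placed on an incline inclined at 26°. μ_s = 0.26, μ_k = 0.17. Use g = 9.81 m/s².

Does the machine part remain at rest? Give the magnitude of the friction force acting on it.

N = m g cos θ = 247 N.
Down-slope weight component: m g sin θ = 120 N.
μ_s N = 64.2 N.
120 > 64.2 N, so it slides; kinetic friction f = μ_k N = 0.17×247 = 42 N.

f ≈ 42 N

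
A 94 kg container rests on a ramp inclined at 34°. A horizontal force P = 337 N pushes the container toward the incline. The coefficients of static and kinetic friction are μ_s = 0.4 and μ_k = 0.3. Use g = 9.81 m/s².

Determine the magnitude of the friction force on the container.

f ≈ 236 N (up the incline)

Resolve perpendicular to the incline: N = m g cos θ + P sin θ = 94×9.81×cos 34° + 337×sin 34° = 952.9 N.
Along the incline, the net driving force (taking up-slope positive) is P cos θ − m g sin θ = 279.4 − 515.7 = -236.3 N, so equilibrium requires friction f = 236.3 N (up-slope).
The limit of static friction is μ_s N = 381.2 N.
Since 236.3 N is within the 381.2 N limit, the container stays put and friction is exactly 236 N.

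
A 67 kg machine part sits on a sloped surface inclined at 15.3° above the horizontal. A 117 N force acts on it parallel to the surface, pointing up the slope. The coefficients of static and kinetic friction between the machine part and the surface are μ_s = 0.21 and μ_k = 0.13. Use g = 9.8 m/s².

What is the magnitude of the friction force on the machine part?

f ≈ 56.3 N (up the incline)

The normal reaction is N = m g cos θ = 633.3 N.
For equilibrium along the incline the friction force must supply f = m g sin θ − P = 173.3 − 117 = 56.26 N (positive meaning up-slope).
Static friction can supply at most μ_s N = 133 N.
Since |56.26| ≤ 133 N, no slip — friction simply equals what equilibrium demands.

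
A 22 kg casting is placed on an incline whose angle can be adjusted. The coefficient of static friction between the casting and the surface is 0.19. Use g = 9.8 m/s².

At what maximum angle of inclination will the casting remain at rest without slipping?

θ_max ≈ 10.8°

At the slip threshold, m g sin θ = μ_s · m g cos θ, so tan θ = μ_s.
θ_max = arctan(0.19) = 10.8°.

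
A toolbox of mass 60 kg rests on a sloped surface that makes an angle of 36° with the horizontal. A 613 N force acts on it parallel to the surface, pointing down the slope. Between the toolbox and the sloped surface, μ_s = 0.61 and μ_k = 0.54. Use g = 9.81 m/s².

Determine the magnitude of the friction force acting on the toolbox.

f ≈ 257 N (up the incline)

Perpendicular to the surface, N = m g cos θ = 60·9.81·cos 36° = 476.2 N.
For equilibrium along the incline the friction force must supply f = m g sin θ + P = 346 + 613 = 959 N (positive meaning up-slope).
Static friction can supply at most μ_s N = 290.5 N.
|959| exceeds 290.5 N, so the toolbox slips down-slope; friction is kinetic, f = μ_k N = 0.54×476.2 = 257 N.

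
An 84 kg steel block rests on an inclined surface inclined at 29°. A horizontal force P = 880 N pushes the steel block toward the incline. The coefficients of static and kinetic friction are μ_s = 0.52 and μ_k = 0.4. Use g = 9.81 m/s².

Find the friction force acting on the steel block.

Resolve perpendicular to the incline: N = m g cos θ + P sin θ = 84×9.81×cos 29° + 880×sin 29° = 1147 N.
Along the incline, the net driving force (taking up-slope positive) is P cos θ − m g sin θ = 769.7 − 399.5 = 370.2 N, so equilibrium requires friction f = -370.2 N (down-slope).
The limit of static friction is μ_s N = 596.6 N.
Since 370.2 N is within the 596.6 N limit, the steel block stays put and friction is exactly 370 N.

f ≈ 370 N (down the incline)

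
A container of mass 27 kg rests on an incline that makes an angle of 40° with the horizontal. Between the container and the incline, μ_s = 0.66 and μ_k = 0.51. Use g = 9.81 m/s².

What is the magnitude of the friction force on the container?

f ≈ 103 N (up the incline)

The normal reaction is N = m g cos θ = 202.9 N.
For equilibrium along the incline, friction must balance the weight component: f = m g sin θ = 170.3 N up the slope.
Static friction can supply at most μ_s N = 133.9 N.
Since |170.3| > 133.9 N, static friction cannot hold it; the container slides down the incline and kinetic friction applies: f = μ_k N = 0.51 × 202.9 = 103 N.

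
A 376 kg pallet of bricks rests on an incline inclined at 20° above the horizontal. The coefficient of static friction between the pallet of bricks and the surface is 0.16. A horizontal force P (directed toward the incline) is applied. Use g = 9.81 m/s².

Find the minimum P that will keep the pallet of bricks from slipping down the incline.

The pallet of bricks tends to slide down (tan θ > μ_s), so at the point of impending slip friction acts up-slope at its limit: f = μ_s N.
Perpendicular to the incline: N = m g cos θ + P sin θ.
Along the incline: P cos θ + μ_s N = m g sin θ, i.e. P cos θ + μ_s (m g cos θ + P sin θ) = m g sin θ.
Solving, P (cos θ + μ_s sin θ) = m g (sin θ − μ_s cos θ), so P = 3690×0.1917/0.9944 = 711 N.

P_min ≈ 711 N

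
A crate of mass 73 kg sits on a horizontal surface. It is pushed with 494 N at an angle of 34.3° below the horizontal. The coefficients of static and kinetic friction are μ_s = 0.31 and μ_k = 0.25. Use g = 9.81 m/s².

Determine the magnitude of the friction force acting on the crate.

f ≈ 249 N

Vertical equilibrium gives N = m g + P sin α = 994.5 N.
For equilibrium, f = P cos α = 494×cos 34.3° = 408.1 N.
The static-friction limit is μ_s N = 308.3 N.
The required friction exceeds μ_s N, so the crate moves and f = μ_k N = 249 N.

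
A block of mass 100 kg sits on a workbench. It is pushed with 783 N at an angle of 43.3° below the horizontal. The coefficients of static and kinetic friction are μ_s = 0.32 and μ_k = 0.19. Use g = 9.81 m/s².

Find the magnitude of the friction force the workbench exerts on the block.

The vertical component of P adds to the normal force: N = m g + P sin α = 981 + 537 = 1518 N.
For equilibrium, f = P cos α = 783×cos 43.3° = 569.8 N.
μ_s N = 0.32 × 1518 = 485.8 N.
The required friction exceeds μ_s N, so the block moves and f = μ_k N = 288 N.

f ≈ 288 N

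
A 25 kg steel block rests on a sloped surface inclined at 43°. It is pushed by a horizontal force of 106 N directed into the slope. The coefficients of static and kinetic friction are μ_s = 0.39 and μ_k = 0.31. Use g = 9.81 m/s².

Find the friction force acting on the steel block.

The horizontal push has a component P sin θ into the surface, so N = m g cos θ + P sin θ = 179.4 + 72.29 = 251.7 N.
Parallel to the incline: P cos θ − m g sin θ = 77.52 − 167.3 = -89.74 N; the friction needed to balance this is 89.74 N acting up the slope.
Maximum static friction: μ_s N = 0.39 × 251.7 = 98.15 N.
Since 89.74 N is within the 98.15 N limit, the steel block stays put and friction is exactly 89.7 N.

f ≈ 89.7 N (up the incline)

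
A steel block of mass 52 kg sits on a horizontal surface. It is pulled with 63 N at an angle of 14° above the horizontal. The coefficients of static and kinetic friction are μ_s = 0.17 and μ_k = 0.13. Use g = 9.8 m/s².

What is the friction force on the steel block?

f ≈ 61.1 N

The vertical component of P reduces the normal force: N = m g − P sin α = 509.6 − 15.24 = 494.4 N.
For equilibrium, f = P cos α = 63×cos 14° = 61.13 N.
μ_s N = 0.17 × 494.4 = 84.04 N.
61.13 ≤ 84.04 N → static; friction equals the required 61.1 N.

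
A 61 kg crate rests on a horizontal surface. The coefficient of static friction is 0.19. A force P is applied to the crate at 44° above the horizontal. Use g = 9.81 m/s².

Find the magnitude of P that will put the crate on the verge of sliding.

P ≈ 134 N

N = m g − P sin α (the pull lifts the crate).
At impending slip, P cos α = μ_s N = μ_s (m g − P sin α).
Solving: P (cos α + μ_s sin α) = μ_s m g → P = 0.19×598/(cos 44° + 0.19 sin 44°) = 114/0.8513 = 134 N.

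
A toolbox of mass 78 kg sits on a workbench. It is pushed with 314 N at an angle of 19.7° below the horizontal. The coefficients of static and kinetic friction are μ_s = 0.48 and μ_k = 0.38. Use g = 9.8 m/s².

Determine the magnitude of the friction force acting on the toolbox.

N = m g + P sin α = 764.4 + 314×sin 19.7° = 870.2 N.
For equilibrium, f = P cos α = 314×cos 19.7° = 295.6 N.
The static-friction limit is μ_s N = 417.7 N.
Since 295.6 N does not exceed the limit, the toolbox stays at rest and f = 296 N.

f ≈ 296 N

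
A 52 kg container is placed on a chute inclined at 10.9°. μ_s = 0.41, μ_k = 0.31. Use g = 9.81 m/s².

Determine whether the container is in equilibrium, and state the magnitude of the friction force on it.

N = m g cos θ = 501 N.
Down-slope weight component: m g sin θ = 96.5 N.
μ_s N = 205 N.
96.5 ≤ 205 N, so it stays put; friction = 96.5 N.

f ≈ 96.5 N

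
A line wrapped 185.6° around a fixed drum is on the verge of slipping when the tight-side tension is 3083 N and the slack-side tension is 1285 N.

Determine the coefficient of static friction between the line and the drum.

T₂/T₁ = e^{μβ} → μ = ln(T₂/T₁)/β.
β = 185.6° = 3.239 rad.
μ = ln(3083/1285)/3.239 = ln(2.399)/3.239 = 0.27.

μ ≈ 0.27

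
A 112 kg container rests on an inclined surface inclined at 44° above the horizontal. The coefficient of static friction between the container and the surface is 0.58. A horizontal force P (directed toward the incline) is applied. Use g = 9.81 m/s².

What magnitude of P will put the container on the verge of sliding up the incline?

At impending motion up the slope, friction acts down-slope at its limit: f = μ_s N.
Perpendicular to the incline: N = m g cos θ + P sin θ.
Along the incline: P cos θ = m g sin θ + μ_s N = m g sin θ + μ_s (m g cos θ + P sin θ).
Solving, P (cos θ − μ_s sin θ) = m g (sin θ + μ_s cos θ), so P = 112×9.81×(sin 44° + 0.58 cos 44°)/(cos 44° − 0.58 sin 44°) = 1100×1.112/0.3164 = 3860 N.

P ≈ 3860 N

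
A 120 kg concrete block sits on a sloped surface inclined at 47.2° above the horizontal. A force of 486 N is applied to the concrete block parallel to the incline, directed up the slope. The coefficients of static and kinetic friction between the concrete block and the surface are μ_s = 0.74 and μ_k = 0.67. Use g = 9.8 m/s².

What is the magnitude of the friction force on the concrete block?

Perpendicular to the surface, N = m g cos θ = 120·9.8·cos 47.2° = 799 N.
The friction needed for equilibrium is m g sin θ − P = 862.9 − 486 = 376.9 N, measured positive up-slope.
Static friction can supply at most μ_s N = 591.3 N.
Since |376.9| ≤ 591.3 N, the concrete block remains in static equilibrium and friction takes exactly the required value.

f ≈ 377 N (up the incline)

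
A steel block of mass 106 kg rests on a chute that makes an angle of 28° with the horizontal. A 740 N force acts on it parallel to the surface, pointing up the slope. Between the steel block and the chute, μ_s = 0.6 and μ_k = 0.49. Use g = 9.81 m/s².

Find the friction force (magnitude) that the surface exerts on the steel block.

Perpendicular to the surface, N = m g cos θ = 106·9.81·cos 28° = 918.1 N.
For equilibrium along the incline the friction force must supply f = m g sin θ − P = 488.2 − 740 = -251.8 N (positive meaning up-slope).
The static-friction ceiling is μ_s N = 0.6 × 918.1 = 550.9 N.
Since |-251.8| ≤ 550.9 N, the steel block remains in static equilibrium and friction takes exactly the required value.

f ≈ 252 N (down the incline)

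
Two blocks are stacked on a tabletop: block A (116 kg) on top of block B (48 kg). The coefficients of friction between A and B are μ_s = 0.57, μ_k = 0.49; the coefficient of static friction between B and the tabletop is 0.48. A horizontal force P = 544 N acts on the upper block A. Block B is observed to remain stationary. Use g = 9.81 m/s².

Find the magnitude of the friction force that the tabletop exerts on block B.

Between the blocks, N₁ = m_A g = 1138 N.
So the A–B interface can sustain at most μ_s N₁ = 648.6 N of static friction.
Since P = 544 N ≤ 648.6 N, A does not slip on B; friction on A equals P = 544 N.
By Newton's third law B feels 544 N forward from A. With B stationary, the floor's static friction on B balances it: f₂ = 544 N (well within μ_s(m_A+m_B)g = 772.2 N).

f ≈ 544 N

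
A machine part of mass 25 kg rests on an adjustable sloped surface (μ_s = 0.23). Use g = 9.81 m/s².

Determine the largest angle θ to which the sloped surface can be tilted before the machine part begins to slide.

At the slip threshold, m g sin θ = μ_s · m g cos θ, so tan θ = μ_s.
θ_max = arctan(0.23) = 13°.

θ_max ≈ 13°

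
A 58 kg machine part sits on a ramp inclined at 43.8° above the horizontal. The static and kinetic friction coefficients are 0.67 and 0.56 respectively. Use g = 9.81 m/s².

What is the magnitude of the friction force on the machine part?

f ≈ 230 N (up the incline)

The normal reaction is N = m g cos θ = 410.7 N.
For equilibrium along the incline, friction must balance the weight component: f = m g sin θ = 393.8 N up the slope.
Static friction can supply at most μ_s N = 275.1 N.
Since |393.8| > 275.1 N, static friction cannot hold it; the machine part slides down the incline and kinetic friction applies: f = μ_k N = 0.56 × 410.7 = 230 N.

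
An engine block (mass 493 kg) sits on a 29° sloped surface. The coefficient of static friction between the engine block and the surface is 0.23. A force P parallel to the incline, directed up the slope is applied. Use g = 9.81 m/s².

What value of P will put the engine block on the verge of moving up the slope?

P ≈ 3320 N

At impending motion up the slope, friction acts down-slope at its limit: f = μ_s N.
P is parallel to the surface, so N = m g cos θ = 4230 N.
Along the incline: P = m g sin θ + μ_s N = 2340 + 0.23×4230 = 3320 N.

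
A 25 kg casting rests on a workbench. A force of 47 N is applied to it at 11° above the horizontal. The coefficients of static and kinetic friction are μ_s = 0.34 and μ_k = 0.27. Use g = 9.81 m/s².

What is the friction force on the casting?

f ≈ 46.1 N

Vertical equilibrium gives N = m g − P sin α = 236.3 N.
Horizontally, friction must balance P cos α = 46.14 N.
μ_s N = 0.34 × 236.3 = 80.34 N.
46.14 ≤ 80.34 N → static; friction equals the required 46.1 N.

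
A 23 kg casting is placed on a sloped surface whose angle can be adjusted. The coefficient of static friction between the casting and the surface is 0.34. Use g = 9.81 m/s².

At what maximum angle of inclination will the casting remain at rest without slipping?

θ_max ≈ 18.8°

At the slip threshold, m g sin θ = μ_s · m g cos θ, so tan θ = μ_s.
θ_max = arctan(0.34) = 18.8°.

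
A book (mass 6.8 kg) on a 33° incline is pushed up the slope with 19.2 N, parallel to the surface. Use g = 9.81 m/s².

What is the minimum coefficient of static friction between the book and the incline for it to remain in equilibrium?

N = m g cos θ = 55.95 N.
Friction must make up the shortfall along the incline: f = m g sin θ − P = 36.33 − 19.2 = 17.13 N.
At the threshold f = μ_s N, so μ_s,min = 17.13/55.95 = 0.306.

μ_s,min ≈ 0.306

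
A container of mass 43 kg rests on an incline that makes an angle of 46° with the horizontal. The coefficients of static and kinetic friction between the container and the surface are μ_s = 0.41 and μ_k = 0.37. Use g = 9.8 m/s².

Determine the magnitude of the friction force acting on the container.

f ≈ 108 N (up the incline)

The normal reaction is N = m g cos θ = 292.7 N.
For equilibrium along the incline, friction must balance the weight component: f = m g sin θ = 303.1 N up the slope.
Maximum static friction available: μ_s N = 0.41 × 292.7 = 120 N.
Since |303.1| > 120 N, static friction cannot hold it; the container slides down the incline and kinetic friction applies: f = μ_k N = 0.37 × 292.7 = 108 N.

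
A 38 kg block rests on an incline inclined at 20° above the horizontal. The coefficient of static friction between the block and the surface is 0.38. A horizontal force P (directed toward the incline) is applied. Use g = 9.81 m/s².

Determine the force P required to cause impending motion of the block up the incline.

P ≈ 322 N

At impending motion up the slope, friction acts down-slope at its limit: f = μ_s N.
Perpendicular to the incline: N = m g cos θ + P sin θ.
Along the incline: P cos θ = m g sin θ + μ_s N = m g sin θ + μ_s (m g cos θ + P sin θ).
Solving, P (cos θ − μ_s sin θ) = m g (sin θ + μ_s cos θ), so P = 38×9.81×(sin 20° + 0.38 cos 20°)/(cos 20° − 0.38 sin 20°) = 373×0.6991/0.8097 = 322 N.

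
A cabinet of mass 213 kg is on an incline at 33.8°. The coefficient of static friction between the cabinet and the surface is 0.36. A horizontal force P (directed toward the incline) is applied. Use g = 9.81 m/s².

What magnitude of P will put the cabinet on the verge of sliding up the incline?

P ≈ 2830 N

At impending motion up the slope, friction acts down-slope at its limit: f = μ_s N.
Perpendicular to the incline: N = m g cos θ + P sin θ.
Along the incline: P cos θ = m g sin θ + μ_s N = m g sin θ + μ_s (m g cos θ + P sin θ).
Solving, P (cos θ − μ_s sin θ) = m g (sin θ + μ_s cos θ), so P = 213×9.81×(sin 33.8° + 0.36 cos 33.8°)/(cos 33.8° − 0.36 sin 33.8°) = 2090×0.8555/0.6307 = 2830 N.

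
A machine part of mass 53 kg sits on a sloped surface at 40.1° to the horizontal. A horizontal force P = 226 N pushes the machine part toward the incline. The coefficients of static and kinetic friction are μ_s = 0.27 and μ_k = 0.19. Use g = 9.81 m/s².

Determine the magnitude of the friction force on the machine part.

f ≈ 103 N (up the incline)

The horizontal push has a component P sin θ into the surface, so N = m g cos θ + P sin θ = 397.7 + 145.6 = 543.3 N.
Parallel to the incline: P cos θ − m g sin θ = 172.9 − 334.9 = -162 N; the friction needed to balance this is 162 N acting up the slope.
The limit of static friction is μ_s N = 146.7 N.
The required 162 N exceeds the static limit, so the machine part slides down-slope and f = μ_k N = 0.19×543.3 = 103 N.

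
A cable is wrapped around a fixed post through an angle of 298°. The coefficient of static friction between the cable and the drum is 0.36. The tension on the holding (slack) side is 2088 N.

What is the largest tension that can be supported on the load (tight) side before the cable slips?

At impending slip the capstan equation gives T₂/T₁ = e^{μβ} with β in radians.
β = 298° × π/180 = 5.201 rad.
e^{μβ} = e^{0.36×5.201} = 6.504.
T₂ = T₁ · e^{μβ} = 2088 × 6.504 = 13600 N.

T_max ≈ 13600 N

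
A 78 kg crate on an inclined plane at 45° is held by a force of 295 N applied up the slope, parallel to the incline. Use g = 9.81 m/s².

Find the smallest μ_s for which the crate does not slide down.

N = m g cos θ = 541.1 N.
Friction must make up the shortfall along the incline: f = m g sin θ − P = 541.1 − 295 = 246.1 N.
At the threshold f = μ_s N, so μ_s,min = 246.1/541.1 = 0.455.

μ_s,min ≈ 0.455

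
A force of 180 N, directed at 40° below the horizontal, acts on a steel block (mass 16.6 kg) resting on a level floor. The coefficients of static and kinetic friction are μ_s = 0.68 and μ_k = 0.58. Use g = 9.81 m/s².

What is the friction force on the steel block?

Vertical equilibrium gives N = m g + P sin α = 278.5 N.
For equilibrium, f = P cos α = 180×cos 40° = 137.9 N.
μ_s N = 0.68 × 278.5 = 189.4 N.
Since 137.9 N does not exceed the limit, the steel block stays at rest and f = 138 N.

f ≈ 138 N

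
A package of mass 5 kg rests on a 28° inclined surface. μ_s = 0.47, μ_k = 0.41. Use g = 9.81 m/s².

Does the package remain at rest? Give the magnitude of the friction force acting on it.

N = m g cos θ = 43.3 N.
Down-slope weight component: m g sin θ = 23 N.
μ_s N = 20.4 N.
23 > 20.4 N, so it slides; kinetic friction f = μ_k N = 0.41×43.3 = 17.8 N.

f ≈ 17.8 N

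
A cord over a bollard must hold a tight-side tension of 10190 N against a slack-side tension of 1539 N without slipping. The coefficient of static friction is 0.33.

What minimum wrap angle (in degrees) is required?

β_min ≈ 328°

T₂/T₁ = e^{μβ} → β = ln(T₂/T₁)/μ.
β = ln(10190/1539)/0.33 = 1.89/0.33 = 5.728 rad.
In degrees: β = 5.728 × 180/π = 328°.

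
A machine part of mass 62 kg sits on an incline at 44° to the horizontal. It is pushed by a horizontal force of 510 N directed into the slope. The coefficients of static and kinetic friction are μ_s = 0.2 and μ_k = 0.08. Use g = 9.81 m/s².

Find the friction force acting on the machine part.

Normal direction: N = m g cos θ + P sin θ = 791.8 N.
Along the incline, the net driving force (taking up-slope positive) is P cos θ − m g sin θ = 366.9 − 422.5 = -55.64 N, so equilibrium requires friction f = 55.64 N (up-slope).
Maximum static friction: μ_s N = 0.2 × 791.8 = 158.4 N.
Since 55.64 N is within the 158.4 N limit, the machine part stays put and friction is exactly 55.6 N.

f ≈ 55.6 N (up the incline)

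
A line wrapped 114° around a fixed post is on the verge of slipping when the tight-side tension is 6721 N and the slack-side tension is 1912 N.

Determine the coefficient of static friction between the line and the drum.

μ ≈ 0.632

T₂/T₁ = e^{μβ} → μ = ln(T₂/T₁)/β.
β = 114° = 1.99 rad.
μ = ln(6721/1912)/1.99 = ln(3.515)/1.99 = 0.632.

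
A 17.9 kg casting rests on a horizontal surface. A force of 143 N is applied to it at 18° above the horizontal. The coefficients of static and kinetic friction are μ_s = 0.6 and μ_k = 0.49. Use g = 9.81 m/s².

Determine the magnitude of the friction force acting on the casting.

f ≈ 64.4 N

Vertical equilibrium gives N = m g − P sin α = 131.4 N.
For equilibrium, f = P cos α = 143×cos 18° = 136 N.
The static-friction limit is μ_s N = 78.85 N.
136 > 78.85 N → the casting slides; f = μ_k N = 0.49×131.4 = 64.4 N.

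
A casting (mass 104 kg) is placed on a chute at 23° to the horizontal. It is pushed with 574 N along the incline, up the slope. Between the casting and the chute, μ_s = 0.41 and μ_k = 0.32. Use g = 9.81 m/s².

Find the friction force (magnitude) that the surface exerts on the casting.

Normal force: N = m g cos θ = 104 × 9.81 × cos 23° = 939.1 N.
Parallel to the incline, ΣF = 0 gives f = m g sin θ − P = 398.6 − 574 = -175.4 N (up-slope positive).
Static friction can supply at most μ_s N = 385 N.
Since |-175.4| ≤ 385 N, the casting remains in static equilibrium and friction takes exactly the required value.

f ≈ 175 N (down the incline)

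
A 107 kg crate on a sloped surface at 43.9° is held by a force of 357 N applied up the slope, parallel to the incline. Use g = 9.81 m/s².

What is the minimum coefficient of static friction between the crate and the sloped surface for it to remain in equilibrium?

μ_s,min ≈ 0.49

N = m g cos θ = 756.3 N.
Friction must make up the shortfall along the incline: f = m g sin θ − P = 727.8 − 357 = 370.8 N.
At the threshold f = μ_s N, so μ_s,min = 370.8/756.3 = 0.49.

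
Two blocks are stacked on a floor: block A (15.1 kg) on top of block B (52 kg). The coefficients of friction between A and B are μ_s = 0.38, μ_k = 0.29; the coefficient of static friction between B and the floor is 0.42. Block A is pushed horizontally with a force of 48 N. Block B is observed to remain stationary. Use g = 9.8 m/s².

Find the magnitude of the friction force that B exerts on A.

Between the blocks, N₁ = m_A g = 148 N.
Maximum static friction on A from B: μ_s N₁ = 0.38×148 = 56.23 N.
P = 48 N is within that limit, so A and B move together (both at rest); the A–B friction is simply f₁ = P = 48 N.
By Newton's third law B feels 48 N forward from A. With B stationary, the floor's static friction on B balances it: f₂ = 48 N (well within μ_s(m_A+m_B)g = 276.2 N).

f ≈ 48 N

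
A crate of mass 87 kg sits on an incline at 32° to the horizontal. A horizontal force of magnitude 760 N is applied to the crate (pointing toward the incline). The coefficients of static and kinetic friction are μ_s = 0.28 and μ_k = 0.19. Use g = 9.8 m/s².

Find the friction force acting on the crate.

Resolve perpendicular to the incline: N = m g cos θ + P sin θ = 87×9.8×cos 32° + 760×sin 32° = 1126 N.
Along the incline, the net driving force (taking up-slope positive) is P cos θ − m g sin θ = 644.5 − 451.8 = 192.7 N, so equilibrium requires friction f = -192.7 N (down-slope).
The limit of static friction is μ_s N = 315.2 N.
Since 192.7 N is within the 315.2 N limit, the crate stays put and friction is exactly 193 N.

f ≈ 193 N (down the incline)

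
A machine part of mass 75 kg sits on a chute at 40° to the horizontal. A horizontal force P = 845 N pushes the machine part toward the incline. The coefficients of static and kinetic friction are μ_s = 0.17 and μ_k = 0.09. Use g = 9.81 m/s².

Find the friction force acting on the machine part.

Resolve perpendicular to the incline: N = m g cos θ + P sin θ = 75×9.81×cos 40° + 845×sin 40° = 1107 N.
Parallel to the incline: P cos θ − m g sin θ = 647.3 − 472.9 = 174.4 N; the friction needed to balance this is 174.4 N acting down the slope.
The limit of static friction is μ_s N = 188.2 N.
|f_req| = 174.4 ≤ 188.2 N → the machine part is in equilibrium; friction equals the required value.

f ≈ 174 N (down the incline)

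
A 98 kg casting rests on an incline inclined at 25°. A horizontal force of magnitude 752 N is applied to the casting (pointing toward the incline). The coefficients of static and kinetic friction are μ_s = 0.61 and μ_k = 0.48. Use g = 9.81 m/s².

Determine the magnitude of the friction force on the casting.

The horizontal push has a component P sin θ into the surface, so N = m g cos θ + P sin θ = 871.3 + 317.8 = 1189 N.
Parallel to the incline: P cos θ − m g sin θ = 681.5 − 406.3 = 275.2 N; the friction needed to balance this is 275.2 N acting down the slope.
The limit of static friction is μ_s N = 725.4 N.
Since 275.2 N is within the 725.4 N limit, the casting stays put and friction is exactly 275 N.

f ≈ 275 N (down the incline)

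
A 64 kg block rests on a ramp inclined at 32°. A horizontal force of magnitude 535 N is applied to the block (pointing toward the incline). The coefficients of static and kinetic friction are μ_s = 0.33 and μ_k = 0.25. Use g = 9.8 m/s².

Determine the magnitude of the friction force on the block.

The horizontal push has a component P sin θ into the surface, so N = m g cos θ + P sin θ = 531.9 + 283.5 = 815.4 N.
Along the incline, the net driving force (taking up-slope positive) is P cos θ − m g sin θ = 453.7 − 332.4 = 121.3 N, so equilibrium requires friction f = -121.3 N (down-slope).
The limit of static friction is μ_s N = 269.1 N.
|f_req| = 121.3 ≤ 269.1 N → the block is in equilibrium; friction equals the required value.

f ≈ 121 N (down the incline)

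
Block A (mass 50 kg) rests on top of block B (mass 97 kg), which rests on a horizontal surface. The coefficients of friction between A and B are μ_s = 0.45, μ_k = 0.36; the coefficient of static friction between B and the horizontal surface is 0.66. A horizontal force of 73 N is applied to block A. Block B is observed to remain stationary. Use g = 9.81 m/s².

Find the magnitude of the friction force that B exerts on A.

Normal force at the A–B interface: N₁ = m_A g = 490.5 N.
Maximum static friction on A from B: μ_s N₁ = 0.45×490.5 = 220.7 N.
P = 73 N is within that limit, so A and B move together (both at rest); the A–B friction is simply f₁ = P = 73 N.
B experiences an equal 73 N forward from A (third law). B is in equilibrium, so the floor supplies f₂ = 73 N of static friction (limit μ_s(m_A+m_B)g = 951.8 N, not exceeded).

f ≈ 73 N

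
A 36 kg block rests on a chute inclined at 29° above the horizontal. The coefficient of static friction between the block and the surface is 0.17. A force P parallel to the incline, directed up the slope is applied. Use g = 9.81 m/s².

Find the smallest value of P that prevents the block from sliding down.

The block tends to slide down (tan θ > μ_s), so at the point of impending slip friction acts up-slope at its limit: f = μ_s N.
P is parallel to the surface, so N = m g cos θ = 309 N.
Along the incline: P + μ_s N = m g sin θ, so P = 171 − 0.17×309 = 119 N.

P_min ≈ 119 N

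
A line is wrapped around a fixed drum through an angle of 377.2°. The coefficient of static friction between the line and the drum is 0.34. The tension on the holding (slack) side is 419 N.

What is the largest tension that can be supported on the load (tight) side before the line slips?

T_max ≈ 3930 N

At impending slip the capstan equation gives T₂/T₁ = e^{μβ} with β in radians.
β = 377.2° × π/180 = 6.583 rad.
e^{μβ} = e^{0.34×6.583} = 9.378.
T₂ = T₁ · e^{μβ} = 419 × 9.378 = 3930 N.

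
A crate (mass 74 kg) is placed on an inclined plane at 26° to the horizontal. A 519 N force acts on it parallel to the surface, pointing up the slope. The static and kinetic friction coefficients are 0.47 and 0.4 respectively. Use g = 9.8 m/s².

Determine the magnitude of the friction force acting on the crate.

The normal reaction is N = m g cos θ = 651.8 N.
Parallel to the incline, ΣF = 0 gives f = m g sin θ − P = 317.9 − 519 = -201.1 N (up-slope positive).
Static friction can supply at most μ_s N = 306.3 N.
Since |-201.1| ≤ 306.3 N, static friction is sufficient; f equals the required value, not μ_s N.

f ≈ 201 N (down the incline)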